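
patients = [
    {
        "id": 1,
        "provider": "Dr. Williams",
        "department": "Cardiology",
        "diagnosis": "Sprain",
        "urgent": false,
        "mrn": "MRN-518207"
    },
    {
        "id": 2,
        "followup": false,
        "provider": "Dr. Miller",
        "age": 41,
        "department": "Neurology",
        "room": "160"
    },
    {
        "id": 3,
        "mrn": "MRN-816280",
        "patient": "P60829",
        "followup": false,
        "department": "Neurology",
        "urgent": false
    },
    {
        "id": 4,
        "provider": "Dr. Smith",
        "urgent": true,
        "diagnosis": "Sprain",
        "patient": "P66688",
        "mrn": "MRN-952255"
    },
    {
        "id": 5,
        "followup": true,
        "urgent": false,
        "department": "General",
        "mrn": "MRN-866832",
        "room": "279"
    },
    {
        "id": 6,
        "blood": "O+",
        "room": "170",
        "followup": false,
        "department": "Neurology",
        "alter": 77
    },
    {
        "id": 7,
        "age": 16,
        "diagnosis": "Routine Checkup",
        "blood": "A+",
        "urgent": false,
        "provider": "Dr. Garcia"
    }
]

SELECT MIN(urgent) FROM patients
False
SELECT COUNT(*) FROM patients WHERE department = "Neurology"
3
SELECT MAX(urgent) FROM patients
True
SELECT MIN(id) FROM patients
1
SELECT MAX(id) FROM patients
7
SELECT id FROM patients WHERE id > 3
[4, 5, 6, 7]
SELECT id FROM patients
[1, 2, 3, 4, 5, 6, 7]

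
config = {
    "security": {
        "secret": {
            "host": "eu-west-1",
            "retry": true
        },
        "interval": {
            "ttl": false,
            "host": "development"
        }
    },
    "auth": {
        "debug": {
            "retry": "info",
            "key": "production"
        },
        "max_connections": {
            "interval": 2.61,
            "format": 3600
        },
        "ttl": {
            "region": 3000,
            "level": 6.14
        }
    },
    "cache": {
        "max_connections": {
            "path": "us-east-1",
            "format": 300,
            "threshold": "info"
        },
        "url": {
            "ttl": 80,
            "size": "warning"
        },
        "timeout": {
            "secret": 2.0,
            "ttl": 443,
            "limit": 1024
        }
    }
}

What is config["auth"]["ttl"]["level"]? 6.14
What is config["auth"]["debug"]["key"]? "production"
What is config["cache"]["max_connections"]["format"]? 300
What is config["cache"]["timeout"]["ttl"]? 443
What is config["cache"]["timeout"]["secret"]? 2.0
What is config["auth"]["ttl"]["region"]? 3000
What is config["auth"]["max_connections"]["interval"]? 2.61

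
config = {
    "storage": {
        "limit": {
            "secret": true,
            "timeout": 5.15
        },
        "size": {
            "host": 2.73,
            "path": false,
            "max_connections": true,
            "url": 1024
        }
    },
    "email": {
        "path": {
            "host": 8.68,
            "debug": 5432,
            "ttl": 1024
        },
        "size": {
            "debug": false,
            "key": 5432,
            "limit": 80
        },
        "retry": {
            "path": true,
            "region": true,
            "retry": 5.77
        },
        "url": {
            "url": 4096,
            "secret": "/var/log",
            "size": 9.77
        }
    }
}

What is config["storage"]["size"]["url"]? 1024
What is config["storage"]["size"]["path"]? False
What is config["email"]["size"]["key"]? 5432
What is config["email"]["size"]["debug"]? False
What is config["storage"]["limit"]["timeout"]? 5.15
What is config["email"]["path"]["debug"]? 5432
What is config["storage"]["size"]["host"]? 2.73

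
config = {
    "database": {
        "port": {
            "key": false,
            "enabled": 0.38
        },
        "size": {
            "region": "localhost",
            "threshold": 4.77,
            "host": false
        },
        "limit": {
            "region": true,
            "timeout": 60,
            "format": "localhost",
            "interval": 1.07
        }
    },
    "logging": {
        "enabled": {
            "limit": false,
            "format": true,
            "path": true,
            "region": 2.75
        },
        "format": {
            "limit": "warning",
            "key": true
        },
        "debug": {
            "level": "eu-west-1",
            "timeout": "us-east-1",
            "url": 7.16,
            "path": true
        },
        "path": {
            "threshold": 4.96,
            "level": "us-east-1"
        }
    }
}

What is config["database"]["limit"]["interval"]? 1.07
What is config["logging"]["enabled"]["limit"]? False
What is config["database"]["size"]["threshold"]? 4.77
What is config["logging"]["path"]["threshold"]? 4.96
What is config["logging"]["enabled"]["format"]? True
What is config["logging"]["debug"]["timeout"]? "us-east-1"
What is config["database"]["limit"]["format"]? "localhost"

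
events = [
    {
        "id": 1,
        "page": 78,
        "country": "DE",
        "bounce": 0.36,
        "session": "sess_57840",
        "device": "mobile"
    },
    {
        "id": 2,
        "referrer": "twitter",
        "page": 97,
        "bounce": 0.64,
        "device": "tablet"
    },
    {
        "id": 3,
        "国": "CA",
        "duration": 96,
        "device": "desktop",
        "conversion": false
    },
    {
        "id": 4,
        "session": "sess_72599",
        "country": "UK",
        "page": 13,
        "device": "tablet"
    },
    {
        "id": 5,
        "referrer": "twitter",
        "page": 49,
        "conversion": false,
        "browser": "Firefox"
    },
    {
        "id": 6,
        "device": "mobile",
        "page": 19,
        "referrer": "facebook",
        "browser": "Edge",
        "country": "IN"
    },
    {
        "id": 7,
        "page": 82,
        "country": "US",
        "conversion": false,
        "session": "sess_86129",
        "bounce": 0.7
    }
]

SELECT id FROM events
[1, 2, 3, 4, 5, 6, 7]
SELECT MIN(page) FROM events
13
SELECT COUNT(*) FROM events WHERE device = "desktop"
1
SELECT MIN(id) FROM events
1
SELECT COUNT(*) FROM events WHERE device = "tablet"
2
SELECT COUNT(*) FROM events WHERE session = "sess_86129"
1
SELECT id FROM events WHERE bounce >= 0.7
[7]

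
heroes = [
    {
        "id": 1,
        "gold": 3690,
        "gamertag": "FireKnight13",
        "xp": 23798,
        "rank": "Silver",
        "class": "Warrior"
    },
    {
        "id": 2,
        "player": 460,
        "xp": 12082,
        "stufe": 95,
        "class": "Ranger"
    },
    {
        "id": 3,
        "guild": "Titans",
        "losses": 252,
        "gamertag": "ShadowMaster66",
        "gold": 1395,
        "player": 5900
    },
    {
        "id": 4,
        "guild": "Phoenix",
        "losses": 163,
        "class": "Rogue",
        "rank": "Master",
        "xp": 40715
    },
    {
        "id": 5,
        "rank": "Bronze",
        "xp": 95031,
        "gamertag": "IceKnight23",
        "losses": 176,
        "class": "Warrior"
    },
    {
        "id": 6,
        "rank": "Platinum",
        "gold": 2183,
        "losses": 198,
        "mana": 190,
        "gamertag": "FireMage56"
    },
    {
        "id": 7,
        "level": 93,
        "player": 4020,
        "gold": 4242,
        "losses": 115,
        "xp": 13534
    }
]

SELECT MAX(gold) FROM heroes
4242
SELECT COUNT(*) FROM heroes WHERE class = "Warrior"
2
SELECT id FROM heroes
[1, 2, 3, 4, 5, 6, 7]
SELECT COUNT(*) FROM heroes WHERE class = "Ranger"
1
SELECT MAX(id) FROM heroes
7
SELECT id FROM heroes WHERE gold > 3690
[7]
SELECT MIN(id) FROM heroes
1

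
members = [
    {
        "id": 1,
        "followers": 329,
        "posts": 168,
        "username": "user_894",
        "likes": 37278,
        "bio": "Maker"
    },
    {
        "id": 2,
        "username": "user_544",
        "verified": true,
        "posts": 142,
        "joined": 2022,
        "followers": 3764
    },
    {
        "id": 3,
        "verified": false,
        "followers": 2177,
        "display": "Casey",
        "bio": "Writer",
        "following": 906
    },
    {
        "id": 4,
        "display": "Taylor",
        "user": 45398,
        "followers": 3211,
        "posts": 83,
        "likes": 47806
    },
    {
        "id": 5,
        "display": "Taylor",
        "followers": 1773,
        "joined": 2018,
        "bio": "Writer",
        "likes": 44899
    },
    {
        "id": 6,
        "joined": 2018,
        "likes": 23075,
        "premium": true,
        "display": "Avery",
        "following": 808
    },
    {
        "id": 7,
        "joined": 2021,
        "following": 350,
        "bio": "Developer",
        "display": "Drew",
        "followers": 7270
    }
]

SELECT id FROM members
[1, 2, 3, 4, 5, 6, 7]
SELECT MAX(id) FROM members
7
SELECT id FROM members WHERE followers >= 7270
[7]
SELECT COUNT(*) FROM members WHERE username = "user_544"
1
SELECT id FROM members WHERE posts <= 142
[2, 4]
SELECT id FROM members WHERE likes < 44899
[1, 6]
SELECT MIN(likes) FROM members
23075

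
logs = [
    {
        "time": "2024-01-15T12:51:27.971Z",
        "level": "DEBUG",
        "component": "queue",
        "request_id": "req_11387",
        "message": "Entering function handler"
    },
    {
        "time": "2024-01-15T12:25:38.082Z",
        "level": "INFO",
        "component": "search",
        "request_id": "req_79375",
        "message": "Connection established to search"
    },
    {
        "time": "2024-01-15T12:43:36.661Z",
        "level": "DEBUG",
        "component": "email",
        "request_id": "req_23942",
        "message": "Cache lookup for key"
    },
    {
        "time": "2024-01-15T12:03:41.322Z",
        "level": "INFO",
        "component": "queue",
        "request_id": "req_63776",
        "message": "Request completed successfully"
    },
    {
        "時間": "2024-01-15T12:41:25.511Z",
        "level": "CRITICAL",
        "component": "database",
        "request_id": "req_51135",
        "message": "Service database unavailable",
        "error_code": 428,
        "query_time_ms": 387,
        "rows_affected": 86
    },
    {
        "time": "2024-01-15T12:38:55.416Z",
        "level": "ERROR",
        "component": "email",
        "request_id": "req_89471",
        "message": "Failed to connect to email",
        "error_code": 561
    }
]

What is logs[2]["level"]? "DEBUG"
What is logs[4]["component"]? "database"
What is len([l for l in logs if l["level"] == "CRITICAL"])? 1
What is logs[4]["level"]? "CRITICAL"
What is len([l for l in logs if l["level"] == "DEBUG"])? 2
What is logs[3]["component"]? "queue"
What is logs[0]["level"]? "DEBUG"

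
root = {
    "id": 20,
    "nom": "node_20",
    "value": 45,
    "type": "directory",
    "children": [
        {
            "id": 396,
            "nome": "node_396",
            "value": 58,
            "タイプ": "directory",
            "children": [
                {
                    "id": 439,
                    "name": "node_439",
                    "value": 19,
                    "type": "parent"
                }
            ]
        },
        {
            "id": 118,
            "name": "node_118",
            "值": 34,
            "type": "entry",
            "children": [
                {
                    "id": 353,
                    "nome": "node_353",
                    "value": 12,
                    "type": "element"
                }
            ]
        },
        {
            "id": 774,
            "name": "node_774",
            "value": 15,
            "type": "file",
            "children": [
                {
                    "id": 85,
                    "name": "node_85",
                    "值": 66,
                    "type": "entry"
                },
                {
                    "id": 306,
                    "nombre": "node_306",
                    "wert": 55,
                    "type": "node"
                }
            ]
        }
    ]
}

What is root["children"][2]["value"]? 15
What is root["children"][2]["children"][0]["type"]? "entry"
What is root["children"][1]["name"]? "node_118"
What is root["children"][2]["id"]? 774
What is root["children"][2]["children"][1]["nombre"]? "node_306"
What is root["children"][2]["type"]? "file"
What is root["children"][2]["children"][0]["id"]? 85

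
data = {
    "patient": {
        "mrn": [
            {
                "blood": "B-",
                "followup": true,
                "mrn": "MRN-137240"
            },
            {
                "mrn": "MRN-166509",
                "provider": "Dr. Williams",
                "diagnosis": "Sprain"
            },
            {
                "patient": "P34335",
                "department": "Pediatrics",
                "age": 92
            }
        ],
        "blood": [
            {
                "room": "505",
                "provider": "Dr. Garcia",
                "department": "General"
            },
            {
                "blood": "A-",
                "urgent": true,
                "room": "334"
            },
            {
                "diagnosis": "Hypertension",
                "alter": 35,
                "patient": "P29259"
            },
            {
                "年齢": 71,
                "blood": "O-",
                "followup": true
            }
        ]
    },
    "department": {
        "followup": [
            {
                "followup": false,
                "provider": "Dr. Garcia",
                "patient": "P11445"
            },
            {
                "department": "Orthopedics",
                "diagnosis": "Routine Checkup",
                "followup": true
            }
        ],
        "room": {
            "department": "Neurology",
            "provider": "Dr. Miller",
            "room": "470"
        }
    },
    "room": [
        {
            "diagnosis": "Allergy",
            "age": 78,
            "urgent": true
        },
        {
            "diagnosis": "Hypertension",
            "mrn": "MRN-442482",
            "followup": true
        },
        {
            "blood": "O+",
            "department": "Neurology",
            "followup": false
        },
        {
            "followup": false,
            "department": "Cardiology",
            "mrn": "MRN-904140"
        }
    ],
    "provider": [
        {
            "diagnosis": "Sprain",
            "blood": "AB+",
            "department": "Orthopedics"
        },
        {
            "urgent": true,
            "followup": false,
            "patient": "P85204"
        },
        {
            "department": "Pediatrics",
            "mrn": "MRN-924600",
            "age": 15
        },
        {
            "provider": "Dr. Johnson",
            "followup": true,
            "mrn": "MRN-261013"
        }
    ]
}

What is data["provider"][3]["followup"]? True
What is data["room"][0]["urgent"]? True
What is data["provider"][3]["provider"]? "Dr. Johnson"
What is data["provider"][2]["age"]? 15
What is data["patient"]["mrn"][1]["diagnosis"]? "Sprain"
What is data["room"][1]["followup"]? True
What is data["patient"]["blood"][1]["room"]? "334"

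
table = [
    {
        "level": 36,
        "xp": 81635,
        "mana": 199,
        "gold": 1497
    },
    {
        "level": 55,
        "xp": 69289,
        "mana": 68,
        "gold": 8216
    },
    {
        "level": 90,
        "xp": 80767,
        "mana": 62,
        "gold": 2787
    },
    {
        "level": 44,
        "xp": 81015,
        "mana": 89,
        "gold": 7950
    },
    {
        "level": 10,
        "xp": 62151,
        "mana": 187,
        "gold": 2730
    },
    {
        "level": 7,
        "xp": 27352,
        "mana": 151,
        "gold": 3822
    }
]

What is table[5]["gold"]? 3822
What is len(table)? 6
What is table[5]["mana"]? 151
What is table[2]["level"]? 90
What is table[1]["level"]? 55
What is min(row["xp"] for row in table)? 27352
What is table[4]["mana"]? 187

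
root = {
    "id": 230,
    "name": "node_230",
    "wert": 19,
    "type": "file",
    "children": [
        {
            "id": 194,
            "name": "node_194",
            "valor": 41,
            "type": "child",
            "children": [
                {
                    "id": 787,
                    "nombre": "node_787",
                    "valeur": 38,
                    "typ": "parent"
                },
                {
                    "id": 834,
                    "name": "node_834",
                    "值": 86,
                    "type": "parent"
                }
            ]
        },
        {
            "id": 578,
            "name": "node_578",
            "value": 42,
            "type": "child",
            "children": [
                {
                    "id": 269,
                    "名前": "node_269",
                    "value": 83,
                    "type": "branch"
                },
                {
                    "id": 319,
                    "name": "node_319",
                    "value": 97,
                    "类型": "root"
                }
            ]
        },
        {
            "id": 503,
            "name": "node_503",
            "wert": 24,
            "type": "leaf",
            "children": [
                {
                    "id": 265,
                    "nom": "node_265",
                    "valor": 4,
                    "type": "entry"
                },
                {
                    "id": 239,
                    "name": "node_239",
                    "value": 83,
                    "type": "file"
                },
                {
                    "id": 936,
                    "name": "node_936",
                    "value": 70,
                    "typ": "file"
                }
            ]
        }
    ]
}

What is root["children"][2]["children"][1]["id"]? 239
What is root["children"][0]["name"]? "node_194"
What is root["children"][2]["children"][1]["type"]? "file"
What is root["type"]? "file"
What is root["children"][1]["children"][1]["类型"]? "root"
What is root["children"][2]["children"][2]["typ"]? "file"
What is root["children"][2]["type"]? "leaf"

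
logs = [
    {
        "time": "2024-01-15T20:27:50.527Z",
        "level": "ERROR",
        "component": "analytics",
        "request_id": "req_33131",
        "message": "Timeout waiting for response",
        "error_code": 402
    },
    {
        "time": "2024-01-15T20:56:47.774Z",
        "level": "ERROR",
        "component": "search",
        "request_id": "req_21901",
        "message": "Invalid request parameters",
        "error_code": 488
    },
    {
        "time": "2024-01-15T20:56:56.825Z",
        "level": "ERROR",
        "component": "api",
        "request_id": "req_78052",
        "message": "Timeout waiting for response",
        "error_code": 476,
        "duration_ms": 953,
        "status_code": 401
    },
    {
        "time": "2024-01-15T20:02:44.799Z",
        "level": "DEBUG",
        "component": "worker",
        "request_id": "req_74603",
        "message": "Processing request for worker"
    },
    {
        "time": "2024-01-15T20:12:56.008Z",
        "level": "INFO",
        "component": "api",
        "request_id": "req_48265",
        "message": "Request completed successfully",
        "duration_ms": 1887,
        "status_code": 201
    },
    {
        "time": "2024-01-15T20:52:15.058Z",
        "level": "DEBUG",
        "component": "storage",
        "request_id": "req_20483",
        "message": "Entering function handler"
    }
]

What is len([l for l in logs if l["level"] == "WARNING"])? 0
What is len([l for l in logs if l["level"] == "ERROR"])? 3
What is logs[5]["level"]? "DEBUG"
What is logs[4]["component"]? "api"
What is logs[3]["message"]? "Processing request for worker"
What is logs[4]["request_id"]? "req_48265"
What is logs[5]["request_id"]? "req_20483"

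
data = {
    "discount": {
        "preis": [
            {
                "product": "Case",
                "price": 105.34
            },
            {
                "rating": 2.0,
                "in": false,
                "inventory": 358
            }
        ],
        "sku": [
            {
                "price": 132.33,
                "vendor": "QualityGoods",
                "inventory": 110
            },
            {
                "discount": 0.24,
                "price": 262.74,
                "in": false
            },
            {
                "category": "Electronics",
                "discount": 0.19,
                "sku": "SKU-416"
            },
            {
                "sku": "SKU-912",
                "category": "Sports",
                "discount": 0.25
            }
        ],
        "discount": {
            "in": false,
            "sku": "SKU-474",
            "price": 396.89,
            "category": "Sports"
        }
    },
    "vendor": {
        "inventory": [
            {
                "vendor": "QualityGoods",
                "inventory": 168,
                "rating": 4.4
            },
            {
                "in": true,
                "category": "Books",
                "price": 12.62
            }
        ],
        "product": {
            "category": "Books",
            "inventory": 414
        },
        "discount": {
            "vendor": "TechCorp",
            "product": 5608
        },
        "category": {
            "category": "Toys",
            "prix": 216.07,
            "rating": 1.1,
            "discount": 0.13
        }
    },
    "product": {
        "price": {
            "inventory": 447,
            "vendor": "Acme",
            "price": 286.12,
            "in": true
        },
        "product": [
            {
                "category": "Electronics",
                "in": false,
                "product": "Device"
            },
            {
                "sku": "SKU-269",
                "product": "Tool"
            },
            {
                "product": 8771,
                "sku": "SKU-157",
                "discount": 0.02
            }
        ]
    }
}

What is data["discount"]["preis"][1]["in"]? False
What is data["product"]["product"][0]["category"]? "Electronics"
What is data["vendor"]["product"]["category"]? "Books"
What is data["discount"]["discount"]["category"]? "Sports"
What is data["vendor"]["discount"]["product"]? 5608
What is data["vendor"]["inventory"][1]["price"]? 12.62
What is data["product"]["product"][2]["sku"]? "SKU-157"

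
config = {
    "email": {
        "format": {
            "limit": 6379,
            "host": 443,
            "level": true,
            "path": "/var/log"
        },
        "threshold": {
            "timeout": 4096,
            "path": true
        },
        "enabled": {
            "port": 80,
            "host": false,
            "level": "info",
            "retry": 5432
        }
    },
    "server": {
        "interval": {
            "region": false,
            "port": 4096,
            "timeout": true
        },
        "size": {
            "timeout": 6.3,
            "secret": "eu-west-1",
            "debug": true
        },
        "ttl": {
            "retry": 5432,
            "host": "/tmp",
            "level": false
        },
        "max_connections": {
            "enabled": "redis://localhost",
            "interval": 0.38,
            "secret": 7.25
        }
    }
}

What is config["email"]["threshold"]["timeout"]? 4096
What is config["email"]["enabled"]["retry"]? 5432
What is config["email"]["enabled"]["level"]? "info"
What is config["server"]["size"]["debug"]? True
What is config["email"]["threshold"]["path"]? True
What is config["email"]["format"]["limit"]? 6379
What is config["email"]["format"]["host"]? 443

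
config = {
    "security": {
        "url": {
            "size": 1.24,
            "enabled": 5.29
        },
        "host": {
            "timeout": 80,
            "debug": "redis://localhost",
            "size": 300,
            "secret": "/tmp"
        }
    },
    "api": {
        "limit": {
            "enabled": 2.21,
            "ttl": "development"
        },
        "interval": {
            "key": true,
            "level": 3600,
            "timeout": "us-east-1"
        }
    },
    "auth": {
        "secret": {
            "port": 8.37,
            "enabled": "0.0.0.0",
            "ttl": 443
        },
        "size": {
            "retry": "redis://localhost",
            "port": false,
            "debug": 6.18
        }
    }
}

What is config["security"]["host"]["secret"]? "/tmp"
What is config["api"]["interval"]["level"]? 3600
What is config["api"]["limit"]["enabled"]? 2.21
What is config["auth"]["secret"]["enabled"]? "0.0.0.0"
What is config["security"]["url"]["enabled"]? 5.29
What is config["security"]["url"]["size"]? 1.24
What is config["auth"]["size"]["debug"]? 6.18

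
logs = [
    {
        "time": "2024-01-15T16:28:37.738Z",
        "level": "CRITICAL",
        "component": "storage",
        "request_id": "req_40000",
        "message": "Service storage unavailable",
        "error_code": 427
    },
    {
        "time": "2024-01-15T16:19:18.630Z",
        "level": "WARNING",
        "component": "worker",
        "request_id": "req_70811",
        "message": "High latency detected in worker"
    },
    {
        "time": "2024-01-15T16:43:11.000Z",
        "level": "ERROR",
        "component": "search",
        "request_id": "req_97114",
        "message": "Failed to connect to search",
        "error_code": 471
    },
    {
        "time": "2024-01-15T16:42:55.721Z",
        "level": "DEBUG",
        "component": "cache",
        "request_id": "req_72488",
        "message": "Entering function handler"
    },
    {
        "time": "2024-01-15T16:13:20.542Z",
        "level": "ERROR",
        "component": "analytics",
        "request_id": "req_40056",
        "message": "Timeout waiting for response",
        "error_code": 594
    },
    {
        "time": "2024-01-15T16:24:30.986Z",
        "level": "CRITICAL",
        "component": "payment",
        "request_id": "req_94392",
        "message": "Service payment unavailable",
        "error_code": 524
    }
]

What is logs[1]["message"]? "High latency detected in worker"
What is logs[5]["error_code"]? 524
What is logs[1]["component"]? "worker"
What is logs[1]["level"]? "WARNING"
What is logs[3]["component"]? "cache"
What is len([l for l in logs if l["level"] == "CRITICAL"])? 2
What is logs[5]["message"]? "Service payment unavailable"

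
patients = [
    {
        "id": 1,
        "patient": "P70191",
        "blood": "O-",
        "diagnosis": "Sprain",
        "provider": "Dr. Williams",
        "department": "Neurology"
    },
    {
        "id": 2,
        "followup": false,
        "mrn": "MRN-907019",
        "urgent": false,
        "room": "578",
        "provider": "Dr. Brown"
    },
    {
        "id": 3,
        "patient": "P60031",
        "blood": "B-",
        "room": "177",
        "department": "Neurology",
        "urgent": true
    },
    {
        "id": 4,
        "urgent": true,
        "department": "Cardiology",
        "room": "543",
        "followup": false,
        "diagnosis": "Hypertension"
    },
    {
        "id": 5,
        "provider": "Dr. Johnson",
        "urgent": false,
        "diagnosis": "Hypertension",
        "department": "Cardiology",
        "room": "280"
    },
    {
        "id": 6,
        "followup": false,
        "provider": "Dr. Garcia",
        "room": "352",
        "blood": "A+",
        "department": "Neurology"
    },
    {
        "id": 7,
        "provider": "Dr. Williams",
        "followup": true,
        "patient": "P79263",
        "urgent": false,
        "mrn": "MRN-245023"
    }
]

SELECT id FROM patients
[1, 2, 3, 4, 5, 6, 7]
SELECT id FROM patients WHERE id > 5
[6, 7]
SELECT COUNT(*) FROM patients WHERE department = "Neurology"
3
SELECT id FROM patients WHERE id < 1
[]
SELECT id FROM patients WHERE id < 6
[1, 2, 3, 4, 5]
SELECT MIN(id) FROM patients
1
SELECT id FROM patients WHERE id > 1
[2, 3, 4, 5, 6, 7]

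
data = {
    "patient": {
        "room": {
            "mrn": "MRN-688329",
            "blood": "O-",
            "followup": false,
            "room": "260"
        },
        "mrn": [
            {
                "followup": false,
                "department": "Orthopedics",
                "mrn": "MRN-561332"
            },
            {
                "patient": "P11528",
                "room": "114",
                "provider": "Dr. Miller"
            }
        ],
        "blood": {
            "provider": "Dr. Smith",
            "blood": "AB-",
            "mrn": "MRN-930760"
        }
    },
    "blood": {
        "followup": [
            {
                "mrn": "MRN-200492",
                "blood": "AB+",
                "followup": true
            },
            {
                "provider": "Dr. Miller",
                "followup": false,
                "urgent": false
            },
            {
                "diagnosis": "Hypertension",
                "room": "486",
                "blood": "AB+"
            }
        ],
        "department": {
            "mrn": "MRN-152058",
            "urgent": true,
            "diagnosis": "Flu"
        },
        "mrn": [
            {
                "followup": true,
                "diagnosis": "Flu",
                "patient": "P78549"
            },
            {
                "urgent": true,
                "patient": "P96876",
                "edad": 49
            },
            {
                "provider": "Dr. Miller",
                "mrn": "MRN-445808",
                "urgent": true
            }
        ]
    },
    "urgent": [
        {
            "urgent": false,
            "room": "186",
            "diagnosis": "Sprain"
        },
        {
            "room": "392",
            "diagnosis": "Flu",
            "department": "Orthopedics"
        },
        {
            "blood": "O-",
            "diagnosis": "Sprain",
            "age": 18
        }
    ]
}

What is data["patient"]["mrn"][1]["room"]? "114"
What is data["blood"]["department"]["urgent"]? True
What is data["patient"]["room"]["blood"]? "O-"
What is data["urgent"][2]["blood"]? "O-"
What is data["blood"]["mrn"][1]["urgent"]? True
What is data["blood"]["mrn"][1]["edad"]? 49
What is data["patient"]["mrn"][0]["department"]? "Orthopedics"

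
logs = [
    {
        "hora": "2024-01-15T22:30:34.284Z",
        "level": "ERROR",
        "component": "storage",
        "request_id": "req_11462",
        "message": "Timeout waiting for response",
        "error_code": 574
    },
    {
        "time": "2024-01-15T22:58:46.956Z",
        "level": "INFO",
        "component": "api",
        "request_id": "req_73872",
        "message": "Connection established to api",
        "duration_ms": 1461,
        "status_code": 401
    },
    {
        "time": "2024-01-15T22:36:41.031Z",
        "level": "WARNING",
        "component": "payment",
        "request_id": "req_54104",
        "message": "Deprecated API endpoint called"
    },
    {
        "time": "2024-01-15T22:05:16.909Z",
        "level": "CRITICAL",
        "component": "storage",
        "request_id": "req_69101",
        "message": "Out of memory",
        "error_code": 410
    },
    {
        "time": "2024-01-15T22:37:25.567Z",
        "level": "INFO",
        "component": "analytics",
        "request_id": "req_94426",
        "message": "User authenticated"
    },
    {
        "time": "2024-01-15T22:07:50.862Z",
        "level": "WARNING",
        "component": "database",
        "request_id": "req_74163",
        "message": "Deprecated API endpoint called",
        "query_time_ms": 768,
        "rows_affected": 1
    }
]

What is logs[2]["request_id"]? "req_54104"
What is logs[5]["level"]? "WARNING"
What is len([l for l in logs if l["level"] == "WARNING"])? 2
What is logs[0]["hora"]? "2024-01-15T22:30:34.284Z"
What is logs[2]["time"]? "2024-01-15T22:36:41.031Z"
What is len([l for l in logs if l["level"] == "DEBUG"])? 0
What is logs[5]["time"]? "2024-01-15T22:07:50.862Z"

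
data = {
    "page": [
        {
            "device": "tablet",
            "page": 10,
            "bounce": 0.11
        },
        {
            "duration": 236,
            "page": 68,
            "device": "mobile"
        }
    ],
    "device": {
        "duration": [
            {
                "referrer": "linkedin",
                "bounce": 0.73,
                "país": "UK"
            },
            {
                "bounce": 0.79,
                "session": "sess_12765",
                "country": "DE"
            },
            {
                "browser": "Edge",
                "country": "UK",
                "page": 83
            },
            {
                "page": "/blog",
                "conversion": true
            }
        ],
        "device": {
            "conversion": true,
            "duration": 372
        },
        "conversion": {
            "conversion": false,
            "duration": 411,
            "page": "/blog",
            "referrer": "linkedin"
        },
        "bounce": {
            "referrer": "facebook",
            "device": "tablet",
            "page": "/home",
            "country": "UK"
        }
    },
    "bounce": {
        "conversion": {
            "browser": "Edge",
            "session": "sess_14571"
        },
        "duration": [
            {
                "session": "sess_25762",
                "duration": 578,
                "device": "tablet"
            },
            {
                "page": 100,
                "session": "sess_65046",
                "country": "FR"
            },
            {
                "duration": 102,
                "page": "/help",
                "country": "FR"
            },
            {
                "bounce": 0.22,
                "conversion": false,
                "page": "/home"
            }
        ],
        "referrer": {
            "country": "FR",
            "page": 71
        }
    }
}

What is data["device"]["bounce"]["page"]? "/home"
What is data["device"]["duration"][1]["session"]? "sess_12765"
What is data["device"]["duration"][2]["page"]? 83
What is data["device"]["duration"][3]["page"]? "/blog"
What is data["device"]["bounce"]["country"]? "UK"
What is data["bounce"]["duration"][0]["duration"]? 578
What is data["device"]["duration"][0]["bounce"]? 0.73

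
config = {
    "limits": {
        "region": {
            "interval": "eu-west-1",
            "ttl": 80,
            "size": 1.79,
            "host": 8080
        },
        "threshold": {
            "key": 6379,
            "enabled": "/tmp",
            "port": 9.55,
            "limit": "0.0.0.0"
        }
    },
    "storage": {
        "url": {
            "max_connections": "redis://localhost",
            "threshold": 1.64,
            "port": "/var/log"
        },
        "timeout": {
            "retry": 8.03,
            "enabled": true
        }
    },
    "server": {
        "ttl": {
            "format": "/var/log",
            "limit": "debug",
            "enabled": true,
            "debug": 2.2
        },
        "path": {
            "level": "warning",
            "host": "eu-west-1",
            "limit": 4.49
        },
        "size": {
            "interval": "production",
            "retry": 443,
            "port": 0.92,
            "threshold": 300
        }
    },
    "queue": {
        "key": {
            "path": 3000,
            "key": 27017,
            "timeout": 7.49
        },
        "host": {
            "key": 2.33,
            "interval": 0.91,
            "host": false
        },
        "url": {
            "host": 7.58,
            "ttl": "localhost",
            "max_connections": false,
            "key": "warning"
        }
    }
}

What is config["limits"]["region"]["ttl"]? 80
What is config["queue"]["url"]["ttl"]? "localhost"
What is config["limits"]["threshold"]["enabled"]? "/tmp"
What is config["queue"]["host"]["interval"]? 0.91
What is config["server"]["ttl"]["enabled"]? True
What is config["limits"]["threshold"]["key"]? 6379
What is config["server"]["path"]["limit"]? 4.49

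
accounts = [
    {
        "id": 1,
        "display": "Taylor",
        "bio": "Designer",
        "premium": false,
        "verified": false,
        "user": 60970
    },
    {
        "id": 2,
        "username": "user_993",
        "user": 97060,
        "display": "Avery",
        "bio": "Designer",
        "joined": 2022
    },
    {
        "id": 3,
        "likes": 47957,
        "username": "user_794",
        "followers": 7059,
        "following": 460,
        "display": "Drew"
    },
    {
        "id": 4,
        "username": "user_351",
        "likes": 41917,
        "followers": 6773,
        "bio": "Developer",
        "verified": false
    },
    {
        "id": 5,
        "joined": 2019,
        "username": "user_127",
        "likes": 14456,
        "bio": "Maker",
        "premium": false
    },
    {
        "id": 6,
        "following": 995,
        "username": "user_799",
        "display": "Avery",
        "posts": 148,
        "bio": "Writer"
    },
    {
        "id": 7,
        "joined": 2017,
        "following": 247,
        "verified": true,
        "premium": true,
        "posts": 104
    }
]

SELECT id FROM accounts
[1, 2, 3, 4, 5, 6, 7]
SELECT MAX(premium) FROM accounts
True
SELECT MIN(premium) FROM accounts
False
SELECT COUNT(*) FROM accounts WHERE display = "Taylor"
1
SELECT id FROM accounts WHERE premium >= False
[1, 5, 7]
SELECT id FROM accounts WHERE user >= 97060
[2]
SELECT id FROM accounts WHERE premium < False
[]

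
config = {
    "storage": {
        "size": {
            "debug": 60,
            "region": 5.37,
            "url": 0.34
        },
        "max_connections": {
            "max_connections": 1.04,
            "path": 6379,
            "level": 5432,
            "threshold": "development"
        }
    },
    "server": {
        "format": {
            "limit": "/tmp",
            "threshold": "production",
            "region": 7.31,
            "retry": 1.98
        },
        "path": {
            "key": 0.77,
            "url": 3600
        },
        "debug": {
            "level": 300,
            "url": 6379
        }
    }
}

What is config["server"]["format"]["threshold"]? "production"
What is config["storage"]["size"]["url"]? 0.34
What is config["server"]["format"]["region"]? 7.31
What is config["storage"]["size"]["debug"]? 60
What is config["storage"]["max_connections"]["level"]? 5432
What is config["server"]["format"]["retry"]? 1.98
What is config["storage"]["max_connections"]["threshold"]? "development"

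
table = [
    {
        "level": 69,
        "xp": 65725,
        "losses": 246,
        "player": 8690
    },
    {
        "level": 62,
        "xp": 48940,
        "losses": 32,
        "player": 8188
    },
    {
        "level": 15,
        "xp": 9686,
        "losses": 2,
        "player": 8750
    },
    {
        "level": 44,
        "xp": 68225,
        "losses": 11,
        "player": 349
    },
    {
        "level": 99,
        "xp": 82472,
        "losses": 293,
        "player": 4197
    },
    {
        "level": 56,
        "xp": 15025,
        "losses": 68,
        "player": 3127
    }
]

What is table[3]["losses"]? 11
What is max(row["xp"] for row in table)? 82472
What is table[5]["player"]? 3127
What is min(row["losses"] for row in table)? 2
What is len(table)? 6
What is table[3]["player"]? 349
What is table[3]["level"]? 44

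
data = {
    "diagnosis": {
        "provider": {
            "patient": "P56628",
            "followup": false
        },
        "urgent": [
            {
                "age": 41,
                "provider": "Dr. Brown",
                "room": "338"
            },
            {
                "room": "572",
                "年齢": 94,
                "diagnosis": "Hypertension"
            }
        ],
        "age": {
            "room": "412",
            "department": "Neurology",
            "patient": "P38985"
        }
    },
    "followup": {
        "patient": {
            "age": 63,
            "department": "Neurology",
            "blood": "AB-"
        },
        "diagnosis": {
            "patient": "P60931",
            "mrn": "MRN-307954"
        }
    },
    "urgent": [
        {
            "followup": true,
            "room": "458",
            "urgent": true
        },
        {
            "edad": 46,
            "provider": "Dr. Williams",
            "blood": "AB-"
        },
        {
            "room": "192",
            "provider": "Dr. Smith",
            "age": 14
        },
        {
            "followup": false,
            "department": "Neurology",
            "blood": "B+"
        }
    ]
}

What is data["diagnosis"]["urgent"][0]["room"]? "338"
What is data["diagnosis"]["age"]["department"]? "Neurology"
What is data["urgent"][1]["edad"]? 46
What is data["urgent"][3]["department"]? "Neurology"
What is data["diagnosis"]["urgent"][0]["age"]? 41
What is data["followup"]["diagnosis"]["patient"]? "P60931"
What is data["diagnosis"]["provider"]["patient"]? "P56628"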